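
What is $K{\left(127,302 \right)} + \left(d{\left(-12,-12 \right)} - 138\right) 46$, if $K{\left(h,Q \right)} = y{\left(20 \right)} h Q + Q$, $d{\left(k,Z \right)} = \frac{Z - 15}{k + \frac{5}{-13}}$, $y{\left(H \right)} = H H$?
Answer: $\frac{107349580}{7} \approx 1.5336 \cdot 10^{7}$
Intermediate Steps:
$y{\left(H \right)} = H^{2}$
$d{\left(k,Z \right)} = \frac{-15 + Z}{- \frac{5}{13} + k}$ ($d{\left(k,Z \right)} = \frac{-15 + Z}{k + 5 \left(- \frac{1}{13}\right)} = \frac{-15 + Z}{k - \frac{5}{13}} = \frac{-15 + Z}{- \frac{5}{13} + k}$)
$K{\left(h,Q \right)} = Q + 400 Q h$ ($K{\left(h,Q \right)} = 20^{2} h Q + Q = 400 h Q + Q = 400 Q h + Q = Q + 400 Q h$)
$K{\left(127,302 \right)} + \left(d{\left(-12,-12 \right)} - 138\right) 46 = 302 \left(1 + 400 \cdot 127\right) + \left(\frac{13 \left(-15 - 12\right)}{-5 + 13 \left(-12\right)} - 138\right) 46 = 302 \left(1 + 50800\right) + \left(13 \frac{1}{-5 - 156} \left(-27\right) - 138\right) 46 = 302 \cdot 50801 + \left(13 \frac{1}{-161} \left(-27\right) - 138\right) 46 = 15341902 + \left(13 \left(- \frac{1}{161}\right) \left(-27\right) - 138\right) 46 = 15341902 + \left(\frac{351}{161} - 138\right) 46 = 15341902 - \frac{43734}{7} = \frac{107349580}{7}$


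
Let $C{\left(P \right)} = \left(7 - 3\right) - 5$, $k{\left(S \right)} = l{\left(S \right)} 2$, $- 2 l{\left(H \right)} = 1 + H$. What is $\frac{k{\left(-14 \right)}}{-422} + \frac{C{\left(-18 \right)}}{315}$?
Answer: $- \frac{4517}{132930} \approx -0.03398$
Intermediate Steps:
$l{\left(H \right)} = - \frac{1}{2} - \frac{H}{2}$ ($l{\left(H \right)} = - \frac{1 + H}{2} = - \frac{1}{2} - \frac{H}{2}$)
$k{\left(S \right)} = -1 - S$ ($k{\left(S \right)} = \left(- \frac{1}{2} - \frac{S}{2}\right) 2 = -1 - S$)
$C{\left(P \right)} = -1$ ($C{\left(P \right)} = 4 - 5 = -1$)
$\frac{k{\left(-14 \right)}}{-422} + \frac{C{\left(-18 \right)}}{315} = \frac{-1 - -14}{-422} - \frac{1}{315} = \left(-1 + 14\right) \left(- \frac{1}{422}\right) - \frac{1}{315} = 13 \left(- \frac{1}{422}\right) - \frac{1}{315} = - \frac{13}{422} - \frac{1}{315} = - \frac{4517}{132930}$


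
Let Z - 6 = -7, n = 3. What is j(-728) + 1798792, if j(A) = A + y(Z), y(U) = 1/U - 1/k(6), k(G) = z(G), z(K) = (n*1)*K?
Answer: 32365133/18 ≈ 1.7981e+6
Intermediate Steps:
z(K) = 3*K (z(K) = (3*1)*K = 3*K)
k(G) = 3*G
Z = -1 (Z = 6 - 7 = -1)
y(U) = -1/18 + 1/U (y(U) = 1/U - 1/(3*6) = 1/U - 1/18 = -1/18 + 1/U)
j(A) = -19/18 + A (j(A) = A + (1/18)*(18 - 1*(-1))/(-1) = A + (1/18)*(-1)*(18 + 1) = A + (1/18)*(-1)*19 = A - 19/18 = -19/18 + A)
j(-728) + 1798792 = (-19/18 - 728) + 1798792 = -13123/18 + 1798792 = 32365133/18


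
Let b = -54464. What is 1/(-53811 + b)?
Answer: -1/108275 ≈ -9.2357e-6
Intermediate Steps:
1/(-53811 + b) = 1/(-53811 - 54464) = 1/(-108275) = -1/108275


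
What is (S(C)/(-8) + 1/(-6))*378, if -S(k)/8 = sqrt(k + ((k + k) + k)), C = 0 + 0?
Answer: -63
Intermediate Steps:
C = 0
S(k) = -16*sqrt(k) (S(k) = -8*sqrt(k + ((k + k) + k)) = -8*sqrt(k + (2*k + k)) = -8*sqrt(k + 3*k) = -8*2*sqrt(k) = -16*sqrt(k))
(S(C)/(-8) + 1/(-6))*378 = (-16*sqrt(0)/(-8) + 1/(-6))*378 = (-16*0*(-1/8) + 1*(-1/6))*378 = (0*(-1/8) - 1/6)*378 = (0 - 1/6)*378 = -1/6*378 = -63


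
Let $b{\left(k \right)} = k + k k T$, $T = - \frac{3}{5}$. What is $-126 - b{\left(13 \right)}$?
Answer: $- \frac{188}{5} \approx -37.6$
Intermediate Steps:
$T = - \frac{3}{5}$ ($T = \left(-3\right) \frac{1}{5} = - \frac{3}{5} \approx -0.6$)
$b{\left(k \right)} = k - \frac{3 k^{2}}{5}$ ($b{\left(k \right)} = k + k k \left(- \frac{3}{5}\right) = k + k^{2} \left(- \frac{3}{5}\right) = k - \frac{3 k^{2}}{5}$)
$-126 - b{\left(13 \right)} = -126 - \frac{1}{5} \cdot 13 \left(5 - 39\right) = -126 - \frac{1}{5} \cdot 13 \left(-34\right) = -126 - - \frac{442}{5} = -126 + \frac{442}{5} = - \frac{188}{5}$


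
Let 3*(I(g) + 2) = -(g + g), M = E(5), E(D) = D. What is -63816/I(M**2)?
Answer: 23931/7 ≈ 3418.7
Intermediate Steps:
M = 5
I(g) = -2 - 2*g/3 (I(g) = -2 + (-(g + g))/3 = -2 + (-2*g)/3 = -2 - 2*g/3)
-63816/I(M**2) = -63816/(-2 - 2/3*5**2) = -63816/(-2 - 2/3*25) = -63816/(-2 - 50/3) = -63816/(-56/3) = -63816*(-3/56) = 23931/7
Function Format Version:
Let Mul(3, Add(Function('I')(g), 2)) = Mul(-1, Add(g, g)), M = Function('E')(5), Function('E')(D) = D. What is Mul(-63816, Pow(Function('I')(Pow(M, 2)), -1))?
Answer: Rational(23931, 7) ≈ 3418.7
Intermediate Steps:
M = 5
Function('I')(g) = Add(-2, Mul(Rational(-2, 3), g)) (Function('I')(g) = Add(-2, Mul(Rational(1, 3), Mul(-1, Add(g, g)))) = Add(-2, Mul(Rational(1, 3), Mul(-1, Mul(2, g)))) = Add(-2, Mul(Rational(1, 3), Mul(-2, g))) = Add(-2, Mul(Rational(-2, 3), g)))
Mul(-63816, Pow(Function('I')(Pow(M, 2)), -1)) = Mul(-63816, Pow(Add(-2, Mul(Rational(-2, 3), Pow(5, 2))), -1)) = Mul(-63816, Pow(Add(-2, Mul(Rational(-2, 3), 25)), -1)) = Mul(-63816, Pow(Add(-2, Rational(-50, 3)), -1)) = Mul(-63816, Pow(Rational(-56, 3), -1)) = Mul(-63816, Rational(-3, 56)) = Rational(23931, 7)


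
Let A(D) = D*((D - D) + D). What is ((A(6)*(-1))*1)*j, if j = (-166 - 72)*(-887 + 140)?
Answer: -6400296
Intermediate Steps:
A(D) = D**2 (A(D) = D*(0 + D) = D*D = D**2)
j = 177786 (j = -238*(-747) = 177786)
((A(6)*(-1))*1)*j = ((6**2*(-1))*1)*177786 = ((36*(-1))*1)*177786 = -36*1*177786 = -36*177786 = -6400296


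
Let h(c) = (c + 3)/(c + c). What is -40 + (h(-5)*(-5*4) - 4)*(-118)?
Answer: 904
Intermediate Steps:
h(c) = (3 + c)/(2*c) (h(c) = (3 + c)/((2*c)) = (3 + c)*(1/(2*c)) = (3 + c)/(2*c))
-40 + (h(-5)*(-5*4) - 4)*(-118) = -40 + (((½)*(3 - 5)/(-5))*(-5*4) - 4)*(-118) = -40 + (((½)*(-⅕)*(-2))*(-20) - 4)*(-118) = -40 + ((⅕)*(-20) - 4)*(-118) = -40 + (-4 - 4)*(-118) = -40 - 8*(-118) = -40 + 944 = 904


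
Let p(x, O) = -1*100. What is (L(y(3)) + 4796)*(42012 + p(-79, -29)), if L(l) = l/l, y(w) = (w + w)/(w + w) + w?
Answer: 201051864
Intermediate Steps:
p(x, O) = -100
y(w) = 1 + w (y(w) = (2*w)/((2*w)) + w = (2*w)*(1/(2*w)) + w = 1 + w)
L(l) = 1
(L(y(3)) + 4796)*(42012 + p(-79, -29)) = (1 + 4796)*(42012 - 100) = 4797*41912 = 201051864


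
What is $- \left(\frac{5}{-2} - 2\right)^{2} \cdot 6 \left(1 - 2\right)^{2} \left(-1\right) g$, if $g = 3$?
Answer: $\frac{729}{2} \approx 364.5$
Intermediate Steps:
$- \left(\frac{5}{-2} - 2\right)^{2} \cdot 6 \left(1 - 2\right)^{2} \left(-1\right) g = - \left(\frac{5}{-2} - 2\right)^{2} \cdot 6 \left(1 - 2\right)^{2} \left(-1\right) 3 = - \left(5 \left(- \frac{1}{2}\right) - 2\right)^{2} \cdot 6 \left(-1\right)^{2} \left(-1\right) 3 = - \left(- \frac{5}{2} - 2\right)^{2} \cdot 6 \cdot 1 \left(-1\right) 3 = - \left(- \frac{9}{2}\right)^{2} \cdot 6 \left(-1\right) 3 = - \frac{81 \left(\left(-6\right) 3\right)}{4} = - \frac{81 \left(-18\right)}{4} = \left(-1\right) \left(- \frac{729}{2}\right) = \frac{729}{2}$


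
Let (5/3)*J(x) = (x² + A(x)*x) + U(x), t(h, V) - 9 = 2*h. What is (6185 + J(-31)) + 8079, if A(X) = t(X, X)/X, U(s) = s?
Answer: 73951/5 ≈ 14790.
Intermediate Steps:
t(h, V) = 9 + 2*h
A(X) = (9 + 2*X)/X
J(x) = 3*x/5 + 3*x²/5 + 3*x*(2 + 9/x)/5 (J(x) = 3*((x² + (2 + 9/x)*x) + x)/5 = 3*((x² + x*(2 + 9/x)) + x)/5 = 3*(x + x² + x*(2 + 9/x))/5 = 3*x/5 + 3*x²/5 + 3*x*(2 + 9/x)/5)
(6185 + J(-31)) + 8079 = (6185 + (27/5 + (⅗)*(-31)² + (9/5)*(-31))) + 8079 = (6185 + (27/5 + (⅗)*961 - 279/5)) + 8079 = (6185 + (27/5 + 2883/5 - 279/5)) + 8079 = (6185 + 2631/5) + 8079 = 33556/5 + 8079 = 73951/5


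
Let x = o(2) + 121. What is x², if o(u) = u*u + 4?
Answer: 16641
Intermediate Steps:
o(u) = 4 + u² (o(u) = u² + 4 = 4 + u²)
x = 129 (x = (4 + 2²) + 121 = (4 + 4) + 121 = 8 + 121 = 129)
x² = 129² = 16641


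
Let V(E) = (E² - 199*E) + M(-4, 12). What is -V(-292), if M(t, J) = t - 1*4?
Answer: -143364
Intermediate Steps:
M(t, J) = -4 + t (M(t, J) = t - 4 = -4 + t)
V(E) = -8 + E² - 199*E (V(E) = (E² - 199*E) + (-4 - 4) = (E² - 199*E) - 8 = -8 + E² - 199*E)
-V(-292) = -(-8 + (-292)² - 199*(-292)) = -(-8 + 85264 + 58108) = -1*143364 = -143364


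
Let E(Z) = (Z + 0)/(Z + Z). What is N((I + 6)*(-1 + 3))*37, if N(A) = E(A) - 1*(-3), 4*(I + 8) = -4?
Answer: 259/2 ≈ 129.50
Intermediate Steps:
I = -9 (I = -8 + (¼)*(-4) = -8 - 1 = -9)
E(Z) = ½ (E(Z) = Z/((2*Z)) = Z*(1/(2*Z)) = ½)
N(A) = 7/2 (N(A) = ½ - 1*(-3) = ½ + 3 = 7/2)
N((I + 6)*(-1 + 3))*37 = (7/2)*37 = 259/2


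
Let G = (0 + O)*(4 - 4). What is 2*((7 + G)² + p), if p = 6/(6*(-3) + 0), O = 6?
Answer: 292/3 ≈ 97.333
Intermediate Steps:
G = 0 (G = (0 + 6)*(4 - 4) = 6*0 = 0)
p = -⅓ (p = 6/(-18 + 0) = 6/(-18) = -1/18*6 = -⅓ ≈ -0.33333)
2*((7 + G)² + p) = 2*((7 + 0)² - ⅓) = 2*(7² - ⅓) = 2*(49 - ⅓) = 2*(146/3) = 292/3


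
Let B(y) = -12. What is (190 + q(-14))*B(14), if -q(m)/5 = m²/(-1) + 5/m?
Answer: -98430/7 ≈ -14061.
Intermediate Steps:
q(m) = -25/m + 5*m² (q(m) = -5*(m²/(-1) + 5/m) = -5*(m²*(-1) + 5/m) = -5*(-m² + 5/m) = -25/m + 5*m²)
(190 + q(-14))*B(14) = (190 + 5*(-5 + (-14)³)/(-14))*(-12) = (190 + 5*(-1/14)*(-5 - 2744))*(-12) = (190 + 5*(-1/14)*(-2749))*(-12) = (190 + 13745/14)*(-12) = (16405/14)*(-12) = -98430/7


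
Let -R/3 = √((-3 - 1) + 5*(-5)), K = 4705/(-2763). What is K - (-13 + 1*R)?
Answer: 31214/2763 + 3*I*√29 ≈ 11.297 + 16.155*I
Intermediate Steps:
K = -4705/2763 (K = 4705*(-1/2763) = -4705/2763 ≈ -1.7029)
R = -3*I*√29 (R = -3*√((-3 - 1) + 5*(-5)) = -3*√(-4 - 25) = -3*I*√29 ≈ -16.155*I)
K - (-13 + 1*R) = -4705/2763 - (-13 + 1*(-3*I*√29)) = -4705/2763 - (-13 - 3*I*√29) = -4705/2763 + (13 + 3*I*√29) = 31214/2763 + 3*I*√29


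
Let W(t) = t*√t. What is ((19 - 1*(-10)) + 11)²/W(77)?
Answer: 1600*√77/5929 ≈ 2.3680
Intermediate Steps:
W(t) = t^(3/2)
((19 - 1*(-10)) + 11)²/W(77) = ((19 - 1*(-10)) + 11)²/(77^(3/2)) = ((19 + 10) + 11)²/((77*√77)) = (29 + 11)²*(√77/5929) = 40²*(√77/5929) = 1600*(√77/5929) = 1600*√77/5929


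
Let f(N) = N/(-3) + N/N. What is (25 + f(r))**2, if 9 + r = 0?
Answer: 841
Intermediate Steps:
r = -9 (r = -9 + 0 = -9)
f(N) = 1 - N/3 (f(N) = N*(-1/3) + 1 = -N/3 + 1 = 1 - N/3)
(25 + f(r))**2 = (25 + (1 - 1/3*(-9)))**2 = (25 + (1 + 3))**2 = (25 + 4)**2 = 29**2 = 841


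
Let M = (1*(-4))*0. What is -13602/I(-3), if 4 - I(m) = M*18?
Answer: -6801/2 ≈ -3400.5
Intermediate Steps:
M = 0 (M = -4*0 = 0)
I(m) = 4 (I(m) = 4 - 0*18 = 4 - 1*0 = 4 + 0 = 4)
-13602/I(-3) = -13602/4 = -13602*¼ = -6801/2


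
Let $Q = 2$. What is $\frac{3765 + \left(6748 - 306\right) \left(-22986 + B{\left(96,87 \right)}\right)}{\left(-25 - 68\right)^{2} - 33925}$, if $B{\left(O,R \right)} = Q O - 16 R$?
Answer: $\frac{155802447}{25276} \approx 6164.0$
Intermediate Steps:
$B{\left(O,R \right)} = - 16 R + 2 O$ ($B{\left(O,R \right)} = 2 O - 16 R = - 16 R + 2 O$)
$\frac{3765 + \left(6748 - 306\right) \left(-22986 + B{\left(96,87 \right)}\right)}{\left(-25 - 68\right)^{2} - 33925} = \frac{3765 + \left(6748 - 306\right) \left(-22986 + \left(\left(-16\right) 87 + 2 \cdot 96\right)\right)}{\left(-25 - 68\right)^{2} - 33925} = \frac{3765 + 6442 \left(-22986 + \left(-1392 + 192\right)\right)}{\left(-93\right)^{2} - 33925} = \frac{3765 + 6442 \left(-22986 - 1200\right)}{8649 - 33925} = \frac{3765 + 6442 \left(-24186\right)}{-25276} = \left(3765 - 155806212\right) \left(- \frac{1}{25276}\right) = \left(-155802447\right) \left(- \frac{1}{25276}\right) = \frac{155802447}{25276}$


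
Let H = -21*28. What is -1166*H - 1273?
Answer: 684335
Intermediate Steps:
H = -588
-1166*H - 1273 = -1166*(-588) - 1273 = 685608 - 1273 = 684335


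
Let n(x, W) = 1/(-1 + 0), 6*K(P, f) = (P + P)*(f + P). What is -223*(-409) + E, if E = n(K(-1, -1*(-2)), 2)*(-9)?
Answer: 91216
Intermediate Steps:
K(P, f) = P*(P + f)/3 (K(P, f) = ((P + P)*(f + P))/6 = ((2*P)*(P + f))/6 = (2*P*(P + f))/6 = P*(P + f)/3)
n(x, W) = -1 (n(x, W) = 1/(-1) = -1)
E = 9 (E = -1*(-9) = 9)
-223*(-409) + E = -223*(-409) + 9 = 91207 + 9 = 91216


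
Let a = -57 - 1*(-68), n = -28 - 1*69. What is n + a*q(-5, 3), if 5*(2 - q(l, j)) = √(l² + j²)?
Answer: -75 - 11*√34/5 ≈ -87.828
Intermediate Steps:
q(l, j) = 2 - √(j² + l²)/5 (q(l, j) = 2 - √(l² + j²)/5 = 2 - √(j² + l²)/5)
n = -97 (n = -28 - 69 = -97)
a = 11 (a = -57 + 68 = 11)
n + a*q(-5, 3) = -97 + 11*(2 - √(3² + (-5)²)/5) = -97 + 11*(2 - √(9 + 25)/5) = -97 + 11*(2 - √34/5) = -97 + (22 - 11*√34/5) = -75 - 11*√34/5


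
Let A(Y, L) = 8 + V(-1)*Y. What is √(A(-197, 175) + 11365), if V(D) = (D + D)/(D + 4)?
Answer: √103539/3 ≈ 107.26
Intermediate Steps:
V(D) = 2*D/(4 + D) (V(D) = (2*D)/(4 + D) = 2*D/(4 + D))
A(Y, L) = 8 - 2*Y/3 (A(Y, L) = 8 + (2*(-1)/(4 - 1))*Y = 8 + (2*(-1)/3)*Y = 8 + (2*(-1)*(⅓))*Y = 8 - 2*Y/3)
√(A(-197, 175) + 11365) = √((8 - ⅔*(-197)) + 11365) = √((8 + 394/3) + 11365) = √(418/3 + 11365) = √(34513/3) = √103539/3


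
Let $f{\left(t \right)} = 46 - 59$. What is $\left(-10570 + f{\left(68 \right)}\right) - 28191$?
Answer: $-38774$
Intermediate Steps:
$f{\left(t \right)} = -13$ ($f{\left(t \right)} = 46 - 59 = -13$)
$\left(-10570 + f{\left(68 \right)}\right) - 28191 = \left(-10570 - 13\right) - 28191 = -10583 - 28191 = -38774$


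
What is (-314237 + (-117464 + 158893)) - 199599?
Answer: -472407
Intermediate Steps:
(-314237 + (-117464 + 158893)) - 199599 = (-314237 + 41429) - 199599 = -272808 - 199599 = -472407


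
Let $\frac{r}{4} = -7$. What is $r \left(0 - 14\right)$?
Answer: $392$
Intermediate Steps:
$r = -28$ ($r = 4 \left(-7\right) = -28$)
$r \left(0 - 14\right) = - 28 \left(0 - 14\right) = \left(-28\right) \left(-14\right) = 392$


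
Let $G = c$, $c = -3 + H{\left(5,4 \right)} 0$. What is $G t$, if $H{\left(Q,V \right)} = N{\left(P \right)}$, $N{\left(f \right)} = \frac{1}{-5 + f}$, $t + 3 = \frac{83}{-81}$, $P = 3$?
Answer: $\frac{326}{27} \approx 12.074$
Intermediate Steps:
$t = - \frac{326}{81}$ ($t = -3 + \frac{83}{-81} = -3 + 83 \left(- \frac{1}{81}\right) = -3 - \frac{83}{81} = - \frac{326}{81} \approx -4.0247$)
$H{\left(Q,V \right)} = - \frac{1}{2}$ ($H{\left(Q,V \right)} = \frac{1}{-5 + 3} = \frac{1}{-2} = - \frac{1}{2}$)
$c = -3$ ($c = -3 - 0 = -3 + 0 = -3$)
$G = -3$
$G t = \left(-3\right) \left(- \frac{326}{81}\right) = \frac{326}{27}$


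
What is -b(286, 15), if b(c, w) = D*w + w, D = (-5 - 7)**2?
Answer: -2175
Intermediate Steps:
D = 144 (D = (-12)**2 = 144)
b(c, w) = 145*w (b(c, w) = 144*w + w = 145*w)
-b(286, 15) = -145*15 = -1*2175 = -2175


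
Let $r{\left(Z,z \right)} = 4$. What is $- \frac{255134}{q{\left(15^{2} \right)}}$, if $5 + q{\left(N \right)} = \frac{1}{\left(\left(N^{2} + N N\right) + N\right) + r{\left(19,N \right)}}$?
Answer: $\frac{12945371593}{253697} \approx 51027.0$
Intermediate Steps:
$q{\left(N \right)} = -5 + \frac{1}{4 + N + 2 N^{2}}$ ($q{\left(N \right)} = -5 + \frac{1}{\left(\left(N^{2} + N N\right) + N\right) + 4} = -5 + \frac{1}{\left(\left(N^{2} + N^{2}\right) + N\right) + 4} = -5 + \frac{1}{\left(2 N^{2} + N\right) + 4} = -5 + \frac{1}{\left(N + 2 N^{2}\right) + 4} = -5 + \frac{1}{4 + N + 2 N^{2}}$)
$- \frac{255134}{q{\left(15^{2} \right)}} = - \frac{255134}{\frac{1}{4 + 15^{2} + 2 \left(15^{2}\right)^{2}} \left(-19 - 10 \left(15^{2}\right)^{2} - 5 \cdot 15^{2}\right)} = - \frac{255134}{\frac{1}{4 + 225 + 2 \cdot 225^{2}} \left(-19 - 10 \cdot 225^{2} - 1125\right)} = - \frac{255134}{\frac{1}{4 + 225 + 2 \cdot 50625} \left(-19 - 506250 - 1125\right)} = - \frac{255134}{\frac{1}{4 + 225 + 101250} \left(-19 - 506250 - 1125\right)} = - \frac{255134}{\frac{1}{101479} \left(-507394\right)} = - \frac{255134}{- \frac{507394}{101479}} = \left(-255134\right) \left(- \frac{101479}{507394}\right) = \frac{12945371593}{253697}$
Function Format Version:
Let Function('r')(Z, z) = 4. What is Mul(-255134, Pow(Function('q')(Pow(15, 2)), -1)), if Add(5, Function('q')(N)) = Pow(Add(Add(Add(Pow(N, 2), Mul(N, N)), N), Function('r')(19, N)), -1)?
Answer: Rational(12945371593, 253697) ≈ 51027.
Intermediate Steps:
Function('q')(N) = Add(-5, Pow(Add(4, N, Mul(2, Pow(N, 2))), -1)) (Function('q')(N) = Add(-5, Pow(Add(Add(Add(Pow(N, 2), Mul(N, N)), N), 4), -1)) = Add(-5, Pow(Add(Add(Add(Pow(N, 2), Pow(N, 2)), N), 4), -1)) = Add(-5, Pow(Add(Add(Mul(2, Pow(N, 2)), N), 4), -1)) = Add(-5, Pow(Add(Add(N, Mul(2, Pow(N, 2))), 4), -1)) = Add(-5, Pow(Add(4, N, Mul(2, Pow(N, 2))), -1)))
Mul(-255134, Pow(Function('q')(Pow(15, 2)), -1)) = Mul(-255134, Pow(Mul(Pow(Add(4, Pow(15, 2), Mul(2, Pow(Pow(15, 2), 2))), -1), Add(-19, Mul(-10, Pow(Pow(15, 2), 2)), Mul(-5, Pow(15, 2)))), -1)) = Mul(-255134, Pow(Mul(Pow(Add(4, 225, Mul(2, Pow(225, 2))), -1), Add(-19, Mul(-10, Pow(225, 2)), Mul(-5, 225))), -1)) = Mul(-255134, Pow(Mul(Pow(Add(4, 225, Mul(2, 50625)), -1), Add(-19, Mul(-10, 50625), -1125)), -1)) = Mul(-255134, Pow(Mul(Pow(Add(4, 225, 101250), -1), Add(-19, -506250, -1125)), -1)) = Mul(-255134, Pow(Mul(Pow(101479, -1), -507394), -1)) = Mul(-255134, Pow(Mul(Rational(1, 101479), -507394), -1)) = Mul(-255134, Pow(Rational(-507394, 101479), -1)) = Mul(-255134, Rational(-101479, 507394)) = Rational(12945371593, 253697)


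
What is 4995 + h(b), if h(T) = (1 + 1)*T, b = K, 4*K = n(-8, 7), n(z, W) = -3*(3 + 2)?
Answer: 9975/2 ≈ 4987.5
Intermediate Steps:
n(z, W) = -15 (n(z, W) = -3*5 = -15)
K = -15/4 (K = (¼)*(-15) = -15/4 ≈ -3.7500)
b = -15/4 ≈ -3.7500
h(T) = 2*T
4995 + h(b) = 4995 + 2*(-15/4) = 4995 - 15/2 = 9975/2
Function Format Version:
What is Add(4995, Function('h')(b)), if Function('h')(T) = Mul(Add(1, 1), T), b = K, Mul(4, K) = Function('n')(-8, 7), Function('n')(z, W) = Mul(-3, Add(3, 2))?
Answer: Rational(9975, 2) ≈ 4987.5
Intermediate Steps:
Function('n')(z, W) = -15 (Function('n')(z, W) = Mul(-3, 5) = -15)
K = Rational(-15, 4) (K = Mul(Rational(1, 4), -15) = Rational(-15, 4) ≈ -3.7500)
b = Rational(-15, 4) ≈ -3.7500
Function('h')(T) = Mul(2, T)
Add(4995, Function('h')(b)) = Add(4995, Mul(2, Rational(-15, 4))) = Add(4995, Rational(-15, 2)) = Rational(9975, 2)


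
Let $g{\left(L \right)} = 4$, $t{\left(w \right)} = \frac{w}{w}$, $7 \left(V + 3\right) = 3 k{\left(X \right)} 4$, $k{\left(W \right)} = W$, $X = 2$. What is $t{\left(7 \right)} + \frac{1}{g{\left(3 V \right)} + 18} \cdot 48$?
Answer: $\frac{35}{11} \approx 3.1818$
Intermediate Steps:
$V = \frac{3}{7}$ ($V = -3 + \frac{3 \cdot 2 \cdot 4}{7} = -3 + \frac{6 \cdot 4}{7} = -3 + \frac{1}{7} \cdot 24 = -3 + \frac{24}{7} = \frac{3}{7} \approx 0.42857$)
$t{\left(w \right)} = 1$
$t{\left(7 \right)} + \frac{1}{g{\left(3 V \right)} + 18} \cdot 48 = 1 + \frac{1}{4 + 18} \cdot 48 = 1 + \frac{1}{22} \cdot 48 = 1 + \frac{24}{11} = \frac{35}{11}$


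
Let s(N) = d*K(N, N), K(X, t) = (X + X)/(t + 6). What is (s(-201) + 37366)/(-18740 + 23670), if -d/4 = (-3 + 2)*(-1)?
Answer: 1214127/160225 ≈ 7.5776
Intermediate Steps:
K(X, t) = 2*X/(6 + t) (K(X, t) = (2*X)/(6 + t) = 2*X/(6 + t))
d = -4 (d = -4*(-3 + 2)*(-1) = -(-4)*(-1) = -4*1 = -4)
s(N) = -8*N/(6 + N)
(s(-201) + 37366)/(-18740 + 23670) = (-8*(-201)/(6 - 201) + 37366)/(-18740 + 23670) = (-8*(-201)/(-195) + 37366)/4930 = (-8*(-201)*(-1/195) + 37366)*(1/4930) = (-536/65 + 37366)*(1/4930) = (2428254/65)*(1/4930) = 1214127/160225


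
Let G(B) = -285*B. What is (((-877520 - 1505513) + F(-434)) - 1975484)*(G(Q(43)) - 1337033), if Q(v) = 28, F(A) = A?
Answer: 5862845761363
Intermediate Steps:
(((-877520 - 1505513) + F(-434)) - 1975484)*(G(Q(43)) - 1337033) = (((-877520 - 1505513) - 434) - 1975484)*(-285*28 - 1337033) = ((-2383033 - 434) - 1975484)*(-7980 - 1337033) = (-2383467 - 1975484)*(-1345013) = -4358951*(-1345013) = 5862845761363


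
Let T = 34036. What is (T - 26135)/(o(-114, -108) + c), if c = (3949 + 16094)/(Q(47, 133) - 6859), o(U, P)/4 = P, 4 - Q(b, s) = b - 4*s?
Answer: -50329370/2771883 ≈ -18.157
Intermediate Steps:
Q(b, s) = 4 - b + 4*s (Q(b, s) = 4 - (b - 4*s) = 4 + (-b + 4*s) = 4 - b + 4*s)
o(U, P) = 4*P
c = -20043/6370 (c = (3949 + 16094)/((4 - 1*47 + 4*133) - 6859) = 20043/((4 - 47 + 532) - 6859) = 20043/(489 - 6859) = 20043/(-6370) = 20043*(-1/6370) = -20043/6370 ≈ -3.1465)
(T - 26135)/(o(-114, -108) + c) = (34036 - 26135)/(4*(-108) - 20043/6370) = 7901/(-432 - 20043/6370) = 7901/(-2771883/6370) = 7901*(-6370/2771883) = -50329370/2771883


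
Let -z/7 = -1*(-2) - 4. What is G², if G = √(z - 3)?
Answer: 11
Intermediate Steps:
z = 14 (z = -7*(-1*(-2) - 4) = -7*(2 - 4) = -7*(-2) = 14)
G = √11 (G = √(14 - 3) = √11 ≈ 3.3166)
G² = (√11)² = 11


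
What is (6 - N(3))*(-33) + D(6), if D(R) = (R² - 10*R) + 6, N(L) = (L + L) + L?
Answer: 81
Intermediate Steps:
N(L) = 3*L (N(L) = 2*L + L = 3*L)
D(R) = 6 + R² - 10*R
(6 - N(3))*(-33) + D(6) = (6 - 3*3)*(-33) + (6 + 6² - 10*6) = (6 - 1*9)*(-33) + (6 + 36 - 60) = (6 - 9)*(-33) - 18 = -3*(-33) - 18 = 99 - 18 = 81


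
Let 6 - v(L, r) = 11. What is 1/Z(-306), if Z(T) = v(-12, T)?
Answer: -⅕ ≈ -0.20000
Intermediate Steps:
v(L, r) = -5 (v(L, r) = 6 - 1*11 = 6 - 11 = -5)
Z(T) = -5
1/Z(-306) = 1/(-5) = -⅕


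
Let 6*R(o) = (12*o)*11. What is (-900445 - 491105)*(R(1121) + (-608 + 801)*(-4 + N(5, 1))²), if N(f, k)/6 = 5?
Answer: -215871151500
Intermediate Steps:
N(f, k) = 30 (N(f, k) = 6*5 = 30)
R(o) = 22*o (R(o) = ((12*o)*11)/6 = (132*o)/6 = 22*o)
(-900445 - 491105)*(R(1121) + (-608 + 801)*(-4 + N(5, 1))²) = (-900445 - 491105)*(22*1121 + (-608 + 801)*(-4 + 30)²) = -1391550*(24662 + 193*26²) = -1391550*(24662 + 193*676) = -1391550*(24662 + 130468) = -1391550*155130 = -215871151500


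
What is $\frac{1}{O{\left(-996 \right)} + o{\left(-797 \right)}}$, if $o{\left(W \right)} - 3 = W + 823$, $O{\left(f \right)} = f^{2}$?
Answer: $\frac{1}{992045} \approx 1.008 \cdot 10^{-6}$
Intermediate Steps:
$o{\left(W \right)} = 826 + W$ ($o{\left(W \right)} = 3 + \left(W + 823\right) = 3 + \left(823 + W\right) = 826 + W$)
$\frac{1}{O{\left(-996 \right)} + o{\left(-797 \right)}} = \frac{1}{\left(-996\right)^{2} + \left(826 - 797\right)} = \frac{1}{992016 + 29} = \frac{1}{992045}$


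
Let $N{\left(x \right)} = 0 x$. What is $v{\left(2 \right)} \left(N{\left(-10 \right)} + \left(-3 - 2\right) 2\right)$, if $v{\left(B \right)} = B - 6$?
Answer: $40$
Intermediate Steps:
$v{\left(B \right)} = -6 + B$ ($v{\left(B \right)} = B - 6 = -6 + B$)
$N{\left(x \right)} = 0$
$v{\left(2 \right)} \left(N{\left(-10 \right)} + \left(-3 - 2\right) 2\right) = \left(-6 + 2\right) \left(0 + \left(-3 - 2\right) 2\right) = - 4 \left(0 - 10\right) = \left(-4\right) \left(-10\right) = 40$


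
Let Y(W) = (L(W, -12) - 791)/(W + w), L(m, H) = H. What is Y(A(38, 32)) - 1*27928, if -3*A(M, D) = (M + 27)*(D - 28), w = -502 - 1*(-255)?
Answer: -2541229/91 ≈ -27926.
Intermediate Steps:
w = -247 (w = -502 + 255 = -247)
A(M, D) = -(-28 + D)*(27 + M)/3 (A(M, D) = -(M + 27)*(D - 28)/3 = -(27 + M)*(-28 + D)/3 = -(-28 + D)*(27 + M)/3)
Y(W) = -803/(-247 + W) (Y(W) = (-12 - 791)/(W - 247) = -803/(-247 + W))
Y(A(38, 32)) - 1*27928 = -803/(-247 + (252 - 9*32 + (28/3)*38 - ⅓*32*38)) - 1*27928 = -803/(-247 + (252 - 288 + 1064/3 - 1216/3)) - 27928 = -803/(-247 - 260/3) - 27928 = -803/(-1001/3) - 27928 = -803*(-3/1001) - 27928 = 219/91 - 27928 = -2541229/91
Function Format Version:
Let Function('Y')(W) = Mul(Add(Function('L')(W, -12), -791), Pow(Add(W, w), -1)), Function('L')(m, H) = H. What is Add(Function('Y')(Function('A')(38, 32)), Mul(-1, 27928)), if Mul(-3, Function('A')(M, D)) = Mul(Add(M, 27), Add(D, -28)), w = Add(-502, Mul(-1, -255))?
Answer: Rational(-2541229, 91) ≈ -27926.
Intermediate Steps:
w = -247 (w = Add(-502, 255) = -247)
Function('A')(M, D) = Mul(Rational(-1, 3), Add(-28, D), Add(27, M)) (Function('A')(M, D) = Mul(Rational(-1, 3), Mul(Add(M, 27), Add(D, -28))) = Mul(Rational(-1, 3), Mul(Add(27, M), Add(-28, D))) = Mul(Rational(-1, 3), Mul(Add(-28, D), Add(27, M))) = Mul(Rational(-1, 3), Add(-28, D), Add(27, M)))
Function('Y')(W) = Mul(-803, Pow(Add(-247, W), -1)) (Function('Y')(W) = Mul(Add(-12, -791), Pow(Add(W, -247), -1)) = Mul(-803, Pow(Add(-247, W), -1)))
Add(Function('Y')(Function('A')(38, 32)), Mul(-1, 27928)) = Add(Mul(-803, Pow(Add(-247, Add(252, Mul(-9, 32), Mul(Rational(28, 3), 38), Mul(Rational(-1, 3), 32, 38))), -1)), Mul(-1, 27928)) = Add(Mul(-803, Pow(Add(-247, Add(252, -288, Rational(1064, 3), Rational(-1216, 3))), -1)), -27928) = Add(Mul(-803, Pow(Add(-247, Rational(-260, 3)), -1)), -27928) = Add(Mul(-803, Pow(Rational(-1001, 3), -1)), -27928) = Add(Mul(-803, Rational(-3, 1001)), -27928) = Add(Rational(219, 91), -27928) = Rational(-2541229, 91)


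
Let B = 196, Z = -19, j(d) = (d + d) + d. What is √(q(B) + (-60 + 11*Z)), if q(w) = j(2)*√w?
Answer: I*√185 ≈ 13.601*I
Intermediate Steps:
j(d) = 3*d (j(d) = 2*d + d = 3*d)
q(w) = 6*√w (q(w) = (3*2)*√w = 6*√w)
√(q(B) + (-60 + 11*Z)) = √(6*√196 + (-60 + 11*(-19))) = √(6*14 + (-60 - 209)) = √(84 - 269) = √(-185) = I*√185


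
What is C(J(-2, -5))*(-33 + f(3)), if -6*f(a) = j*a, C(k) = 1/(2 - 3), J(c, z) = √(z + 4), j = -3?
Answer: 63/2 ≈ 31.500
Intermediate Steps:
J(c, z) = √(4 + z)
C(k) = -1 (C(k) = 1/(-1) = -1)
f(a) = a/2 (f(a) = -(-1)*a/2 = a/2)
C(J(-2, -5))*(-33 + f(3)) = -(-33 + (½)*3) = -(-33 + 3/2) = -1*(-63/2) = 63/2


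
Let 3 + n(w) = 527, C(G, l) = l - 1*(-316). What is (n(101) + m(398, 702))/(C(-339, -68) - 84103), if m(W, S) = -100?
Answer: -424/83855 ≈ -0.0050563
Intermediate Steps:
C(G, l) = 316 + l (C(G, l) = l + 316 = 316 + l)
n(w) = 524 (n(w) = -3 + 527 = 524)
(n(101) + m(398, 702))/(C(-339, -68) - 84103) = (524 - 100)/((316 - 68) - 84103) = 424/(248 - 84103) = 424/(-83855) = 424*(-1/83855) = -424/83855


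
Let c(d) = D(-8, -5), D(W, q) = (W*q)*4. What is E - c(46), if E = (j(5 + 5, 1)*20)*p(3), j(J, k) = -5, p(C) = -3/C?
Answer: -60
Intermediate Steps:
D(W, q) = 4*W*q
c(d) = 160 (c(d) = 4*(-8)*(-5) = 160)
E = 100 (E = (-5*20)*(-3/3) = -(-300)/3 = -100*(-1) = 100)
E - c(46) = 100 - 1*160 = 100 - 160 = -60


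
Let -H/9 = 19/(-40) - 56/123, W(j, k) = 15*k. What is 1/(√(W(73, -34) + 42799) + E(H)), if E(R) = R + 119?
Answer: -342581240/70105044519 + 2689600*√42289/70105044519 ≈ 0.0030029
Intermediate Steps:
H = 13731/1640 (H = -9*(19/(-40) - 56/123) = -9*(19*(-1/40) - 56*1/123) = -9*(-19/40 - 56/123) = -9*(-4577/4920) = 13731/1640 ≈ 8.3726)
E(R) = 119 + R
1/(√(W(73, -34) + 42799) + E(H)) = 1/(√(15*(-34) + 42799) + (119 + 13731/1640)) = 1/(√(-510 + 42799) + 208891/1640) = 1/(√42289 + 208891/1640) = 1/(208891/1640 + √42289)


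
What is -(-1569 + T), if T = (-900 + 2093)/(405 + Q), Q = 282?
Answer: 1076710/687 ≈ 1567.3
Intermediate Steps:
T = 1193/687 (T = (-900 + 2093)/(405 + 282) = 1193/687 ≈ 1.7365)
-(-1569 + T) = -(-1569 + 1193/687) = -1*(-1076710/687) = 1076710/687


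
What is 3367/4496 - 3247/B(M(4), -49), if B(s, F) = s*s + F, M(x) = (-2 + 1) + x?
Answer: 1841649/22480 ≈ 81.924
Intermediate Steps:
M(x) = -1 + x
B(s, F) = F + s² (B(s, F) = s² + F = F + s²)
3367/4496 - 3247/B(M(4), -49) = 3367/4496 - 3247/(-49 + (-1 + 4)²) = 3367*(1/4496) - 3247/(-49 + 3²) = 3367/4496 - 3247/(-49 + 9) = 3367/4496 - 3247/(-40) = 3367/4496 - 3247*(-1/40) = 3367/4496 + 3247/40 = 1841649/22480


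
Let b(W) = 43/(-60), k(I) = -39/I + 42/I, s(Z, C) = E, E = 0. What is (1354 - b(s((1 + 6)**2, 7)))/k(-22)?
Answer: -894113/90 ≈ -9934.6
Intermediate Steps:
s(Z, C) = 0
k(I) = 3/I
b(W) = -43/60 (b(W) = 43*(-1/60) = -43/60)
(1354 - b(s((1 + 6)**2, 7)))/k(-22) = (1354 - 1*(-43/60))/((3/(-22))) = (1354 + 43/60)/((3*(-1/22))) = 81283/(60*(-3/22)) = (81283/60)*(-22/3) = -894113/90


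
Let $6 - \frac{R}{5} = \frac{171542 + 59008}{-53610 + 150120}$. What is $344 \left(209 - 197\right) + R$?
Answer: $\frac{13337861}{3217} \approx 4146.1$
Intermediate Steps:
$R = \frac{58085}{3217}$ ($R = 30 - 5 \frac{171542 + 59008}{-53610 + 150120} = 30 - 5 \cdot \frac{230550}{96510} = 30 - 5 \cdot 230550 \cdot \frac{1}{96510} = 30 - \frac{38425}{3217} = \frac{58085}{3217} \approx 18.056$)
$344 \left(209 - 197\right) + R = 344 \left(209 - 197\right) + \frac{58085}{3217} = 344 \cdot 12 + \frac{58085}{3217} = 4128 + \frac{58085}{3217} = \frac{13337861}{3217}$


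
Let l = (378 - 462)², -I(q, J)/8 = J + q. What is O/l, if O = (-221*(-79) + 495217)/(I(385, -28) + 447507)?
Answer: 4747/29050532 ≈ 0.00016340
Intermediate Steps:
I(q, J) = -8*J - 8*q (I(q, J) = -8*(J + q) = -8*J - 8*q)
O = 170892/148217 (O = (-221*(-79) + 495217)/((-8*(-28) - 8*385) + 447507) = (17459 + 495217)/((224 - 3080) + 447507) = 512676/(-2856 + 447507) = 512676/444651 = 512676*(1/444651) = 170892/148217 ≈ 1.1530)
l = 7056 (l = (-84)² = 7056)
O/l = (170892/148217)/7056 = (170892/148217)*(1/7056) = 4747/29050532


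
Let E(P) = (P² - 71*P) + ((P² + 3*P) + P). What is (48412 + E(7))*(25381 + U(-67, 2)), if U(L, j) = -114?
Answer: 1213851947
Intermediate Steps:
E(P) = -67*P + 2*P² (E(P) = (P² - 71*P) + (P² + 4*P) = -67*P + 2*P²)
(48412 + E(7))*(25381 + U(-67, 2)) = (48412 + 7*(-67 + 2*7))*(25381 - 114) = (48412 + 7*(-67 + 14))*25267 = (48412 + 7*(-53))*25267 = (48412 - 371)*25267 = 48041*25267 = 1213851947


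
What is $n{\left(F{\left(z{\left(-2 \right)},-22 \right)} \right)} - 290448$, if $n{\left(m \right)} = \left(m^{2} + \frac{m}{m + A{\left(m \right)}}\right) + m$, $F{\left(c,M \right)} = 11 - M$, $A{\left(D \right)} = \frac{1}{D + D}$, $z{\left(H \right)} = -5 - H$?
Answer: $- \frac{630439176}{2179} \approx -2.8933 \cdot 10^{5}$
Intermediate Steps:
$A{\left(D \right)} = \frac{1}{2 D}$
$n{\left(m \right)} = m + m^{2} + \frac{m}{m + \frac{1}{2 m}}$ ($n{\left(m \right)} = \left(m^{2} + \frac{m}{m + \frac{1}{2 m}}\right) + m = m + m^{2} + \frac{m}{m + \frac{1}{2 m}}$)
$n{\left(F{\left(z{\left(-2 \right)},-22 \right)} \right)} - 290448 = \frac{\left(11 - -22\right) \left(1 + \left(11 - -22\right) \left(3 + 2 \left(11 - -22\right) + 2 \left(11 - -22\right)^{2}\right)\right)}{1 + 2 \left(11 - -22\right)^{2}} - 290448 = \frac{\left(11 + 22\right) \left(1 + \left(11 + 22\right) \left(3 + 2 \left(11 + 22\right) + 2 \left(11 + 22\right)^{2}\right)\right)}{1 + 2 \left(11 + 22\right)^{2}} - 290448 = \frac{33 \left(1 + 33 \left(3 + 2 \cdot 33 + 2 \cdot 33^{2}\right)\right)}{1 + 2 \cdot 33^{2}} - 290448 = \frac{33 \left(1 + 33 \left(3 + 66 + 2 \cdot 1089\right)\right)}{1 + 2 \cdot 1089} - 290448 = \frac{33 \left(1 + 33 \left(3 + 66 + 2178\right)\right)}{1 + 2178} - 290448 = \frac{33 \left(1 + 33 \cdot 2247\right)}{2179} - 290448 = 33 \cdot \frac{1}{2179} \left(1 + 74151\right) - 290448 = 33 \cdot \frac{1}{2179} \cdot 74152 - 290448 = \frac{2447016}{2179} - 290448 = - \frac{630439176}{2179}$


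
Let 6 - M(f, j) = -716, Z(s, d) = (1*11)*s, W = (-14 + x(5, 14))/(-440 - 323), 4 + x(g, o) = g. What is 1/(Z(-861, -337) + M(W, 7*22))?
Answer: -1/8749 ≈ -0.00011430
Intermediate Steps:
x(g, o) = -4 + g
W = 13/763 (W = (-14 + (-4 + 5))/(-440 - 323) = (-14 + 1)/(-763) = -13*(-1/763) = 13/763 ≈ 0.017038)
Z(s, d) = 11*s
M(f, j) = 722 (M(f, j) = 6 - 1*(-716) = 6 + 716 = 722)
1/(Z(-861, -337) + M(W, 7*22)) = 1/(11*(-861) + 722) = 1/(-9471 + 722) = 1/(-8749) = -1/8749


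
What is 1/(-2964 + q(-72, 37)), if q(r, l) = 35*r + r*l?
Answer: -1/8148 ≈ -0.00012273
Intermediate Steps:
q(r, l) = 35*r + l*r
1/(-2964 + q(-72, 37)) = 1/(-2964 - 72*(35 + 37)) = 1/(-2964 - 72*72) = 1/(-2964 - 5184) = 1/(-8148) = -1/8148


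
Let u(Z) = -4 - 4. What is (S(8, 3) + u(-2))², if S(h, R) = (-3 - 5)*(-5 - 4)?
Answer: 4096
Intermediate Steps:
u(Z) = -8
S(h, R) = 72 (S(h, R) = -8*(-9) = 72)
(S(8, 3) + u(-2))² = (72 - 8)² = 64² = 4096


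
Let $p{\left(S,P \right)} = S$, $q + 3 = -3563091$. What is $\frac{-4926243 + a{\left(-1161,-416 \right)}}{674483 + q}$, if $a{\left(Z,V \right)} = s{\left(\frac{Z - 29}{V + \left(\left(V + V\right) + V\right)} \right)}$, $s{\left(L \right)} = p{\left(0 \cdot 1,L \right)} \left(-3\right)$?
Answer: $\frac{4926243}{2888611} \approx 1.7054$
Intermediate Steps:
$q = -3563094$ ($q = -3 - 3563091 = -3563094$)
$s{\left(L \right)} = 0$ ($s{\left(L \right)} = 0 \cdot 1 \left(-3\right) = 0 \left(-3\right) = 0$)
$a{\left(Z,V \right)} = 0$
$\frac{-4926243 + a{\left(-1161,-416 \right)}}{674483 + q} = \frac{-4926243 + 0}{674483 - 3563094} = - \frac{4926243}{-2888611} = \left(-4926243\right) \left(- \frac{1}{2888611}\right) = \frac{4926243}{2888611}$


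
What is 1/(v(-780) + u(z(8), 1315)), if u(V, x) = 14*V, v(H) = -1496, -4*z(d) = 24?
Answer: -1/1580 ≈ -0.00063291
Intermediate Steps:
z(d) = -6 (z(d) = -¼*24 = -6)
1/(v(-780) + u(z(8), 1315)) = 1/(-1496 + 14*(-6)) = 1/(-1496 - 84) = 1/(-1580) = -1/1580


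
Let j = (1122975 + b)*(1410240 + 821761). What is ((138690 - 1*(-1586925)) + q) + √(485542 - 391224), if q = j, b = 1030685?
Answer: 4806972999275 + √94318 ≈ 4.8070e+12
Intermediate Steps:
j = 4806971273660 (j = (1122975 + 1030685)*(1410240 + 821761) = 2153660*2232001 = 4806971273660)
q = 4806971273660
((138690 - 1*(-1586925)) + q) + √(485542 - 391224) = ((138690 - 1*(-1586925)) + 4806971273660) + √(485542 - 391224) = ((138690 + 1586925) + 4806971273660) + √94318 = (1725615 + 4806971273660) + √94318 = 4806972999275 + √94318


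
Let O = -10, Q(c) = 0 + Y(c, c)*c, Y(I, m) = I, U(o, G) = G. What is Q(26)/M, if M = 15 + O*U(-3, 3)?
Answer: -676/15 ≈ -45.067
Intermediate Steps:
Q(c) = c**2 (Q(c) = 0 + c*c = 0 + c**2 = c**2)
M = -15 (M = 15 - 10*3 = 15 - 30 = -15)
Q(26)/M = 26**2/(-15) = 676*(-1/15) = -676/15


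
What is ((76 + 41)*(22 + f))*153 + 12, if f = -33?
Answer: -196899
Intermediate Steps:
((76 + 41)*(22 + f))*153 + 12 = ((76 + 41)*(22 - 33))*153 + 12 = (117*(-11))*153 + 12 = -1287*153 + 12 = -196911 + 12 = -196899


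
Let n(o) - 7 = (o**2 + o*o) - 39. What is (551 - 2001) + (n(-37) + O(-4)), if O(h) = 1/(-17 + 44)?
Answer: 33913/27 ≈ 1256.0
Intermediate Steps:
O(h) = 1/27
n(o) = -32 + 2*o**2 (n(o) = 7 + ((o**2 + o*o) - 39) = 7 + ((o**2 + o**2) - 39) = 7 + (2*o**2 - 39) = 7 + (-39 + 2*o**2) = -32 + 2*o**2)
(551 - 2001) + (n(-37) + O(-4)) = (551 - 2001) + ((-32 + 2*(-37)**2) + 1/27) = -1450 + ((-32 + 2*1369) + 1/27) = -1450 + ((-32 + 2738) + 1/27) = -1450 + (2706 + 1/27) = -1450 + 73063/27 = 33913/27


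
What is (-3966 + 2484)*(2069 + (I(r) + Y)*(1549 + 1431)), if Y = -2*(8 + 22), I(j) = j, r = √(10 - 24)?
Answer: 261915342 - 4416360*I*√14 ≈ 2.6192e+8 - 1.6525e+7*I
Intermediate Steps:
r = I*√14 (r = √(-14) = I*√14 ≈ 3.7417*I)
Y = -60 (Y = -2*30 = -60)
(-3966 + 2484)*(2069 + (I(r) + Y)*(1549 + 1431)) = (-3966 + 2484)*(2069 + (I*√14 - 60)*(1549 + 1431)) = -1482*(2069 + (-60 + I*√14)*2980) = -1482*(2069 + (-178800 + 2980*I*√14)) = -1482*(-176731 + 2980*I*√14) = 261915342 - 4416360*I*√14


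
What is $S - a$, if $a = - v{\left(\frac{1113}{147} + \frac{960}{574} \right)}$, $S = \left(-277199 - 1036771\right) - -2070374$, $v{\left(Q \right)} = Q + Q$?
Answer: $\frac{31013322}{41} \approx 7.5642 \cdot 10^{5}$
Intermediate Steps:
$v{\left(Q \right)} = 2 Q$
$S = 756404$ ($S = \left(-277199 - 1036771\right) + 2070374 = -1313970 + 2070374 = 756404$)
$a = - \frac{758}{41}$ ($a = - 2 \left(\frac{1113}{147} + \frac{960}{574}\right) = - 2 \left(1113 \cdot \frac{1}{147} + 960 \cdot \frac{1}{574}\right) = - 2 \left(\frac{53}{7} + \frac{480}{287}\right) = - \frac{2 \cdot 379}{41} = \left(-1\right) \frac{758}{41} = - \frac{758}{41} \approx -18.488$)
$S - a = 756404 - - \frac{758}{41} = 756404 + \frac{758}{41} = \frac{31013322}{41}$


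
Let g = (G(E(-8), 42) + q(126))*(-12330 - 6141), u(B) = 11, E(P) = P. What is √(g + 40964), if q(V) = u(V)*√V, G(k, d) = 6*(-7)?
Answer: √(816746 - 609543*√14) ≈ 1209.9*I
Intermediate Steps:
G(k, d) = -42
q(V) = 11*√V
g = 775782 - 609543*√14 (g = (-42 + 11*√126)*(-12330 - 6141) = (-42 + 11*(3*√14))*(-18471) = (-42 + 33*√14)*(-18471) = 775782 - 609543*√14 ≈ -1.5049e+6)
√(g + 40964) = √((775782 - 609543*√14) + 40964) = √(816746 - 609543*√14)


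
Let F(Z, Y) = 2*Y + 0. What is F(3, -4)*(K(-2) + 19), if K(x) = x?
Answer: -136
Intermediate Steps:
F(Z, Y) = 2*Y
F(3, -4)*(K(-2) + 19) = (2*(-4))*(-2 + 19) = -8*17 = -136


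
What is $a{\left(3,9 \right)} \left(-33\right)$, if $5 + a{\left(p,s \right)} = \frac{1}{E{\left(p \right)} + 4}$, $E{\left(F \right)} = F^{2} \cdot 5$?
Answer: $\frac{8052}{49} \approx 164.33$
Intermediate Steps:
$E{\left(F \right)} = 5 F^{2}$
$a{\left(p,s \right)} = -5 + \frac{1}{4 + 5 p^{2}}$ ($a{\left(p,s \right)} = -5 + \frac{1}{5 p^{2} + 4} = -5 + \frac{1}{4 + 5 p^{2}}$)
$a{\left(3,9 \right)} \left(-33\right) = \frac{-19 - 25 \cdot 3^{2}}{4 + 5 \cdot 3^{2}} \left(-33\right) = \frac{-19 - 225}{4 + 5 \cdot 9} \left(-33\right) = \frac{-19 - 225}{4 + 45} \left(-33\right) = \frac{1}{49} \left(-244\right) \left(-33\right) = \left(- \frac{244}{49}\right) \left(-33\right) = \frac{8052}{49}$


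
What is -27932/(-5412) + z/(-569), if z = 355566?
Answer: -477107471/769857 ≈ -619.74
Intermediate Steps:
-27932/(-5412) + z/(-569) = -27932/(-5412) + 355566/(-569) = -27932*(-1/5412) + 355566*(-1/569) = 6983/1353 - 355566/569 = -477107471/769857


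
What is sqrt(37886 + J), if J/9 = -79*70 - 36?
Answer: 4*I*sqrt(763) ≈ 110.49*I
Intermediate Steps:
J = -50094 (J = 9*(-79*70 - 36) = 9*(-5530 - 36) = 9*(-5566) = -50094)
sqrt(37886 + J) = sqrt(37886 - 50094) = sqrt(-12208) = 4*I*sqrt(763)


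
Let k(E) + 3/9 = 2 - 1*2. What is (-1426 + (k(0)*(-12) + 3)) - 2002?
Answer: -3421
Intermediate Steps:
k(E) = -1/3 (k(E) = -1/3 + (2 - 1*2) = -1/3 + (2 - 2) = -1/3 + 0 = -1/3)
(-1426 + (k(0)*(-12) + 3)) - 2002 = (-1426 + (-1/3*(-12) + 3)) - 2002 = (-1426 + (4 + 3)) - 2002 = (-1426 + 7) - 2002 = -1419 - 2002 = -3421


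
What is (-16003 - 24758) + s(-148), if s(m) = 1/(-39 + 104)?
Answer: -2649464/65 ≈ -40761.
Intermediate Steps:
s(m) = 1/65
(-16003 - 24758) + s(-148) = (-16003 - 24758) + 1/65 = -40761 + 1/65 = -2649464/65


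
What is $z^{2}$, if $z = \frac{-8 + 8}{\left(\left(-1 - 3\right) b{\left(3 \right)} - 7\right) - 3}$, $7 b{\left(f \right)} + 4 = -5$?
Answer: $0$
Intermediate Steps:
$b{\left(f \right)} = - \frac{9}{7}$ ($b{\left(f \right)} = - \frac{4}{7} + \frac{1}{7} \left(-5\right) = - \frac{4}{7} - \frac{5}{7} = - \frac{9}{7}$)
$z = 0$ ($z = \frac{-8 + 8}{\left(\left(-1 - 3\right) \left(- \frac{9}{7}\right) - 7\right) - 3} = \frac{0}{\left(\left(-4\right) \left(- \frac{9}{7}\right) - 7\right) - 3} = \frac{0}{\left(\frac{36}{7} - 7\right) - 3} = \frac{0}{- \frac{13}{7} - 3} = \frac{0}{- \frac{34}{7}} = 0 \left(- \frac{7}{34}\right) = 0$)
$z^{2} = 0^{2} = 0$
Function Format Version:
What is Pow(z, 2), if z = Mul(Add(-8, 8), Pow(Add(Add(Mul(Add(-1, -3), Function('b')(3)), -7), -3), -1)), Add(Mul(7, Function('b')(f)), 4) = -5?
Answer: 0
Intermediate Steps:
Function('b')(f) = Rational(-9, 7) (Function('b')(f) = Add(Rational(-4, 7), Mul(Rational(1, 7), -5)) = Add(Rational(-4, 7), Rational(-5, 7)) = Rational(-9, 7))
z = 0 (z = Mul(Add(-8, 8), Pow(Add(Add(Mul(Add(-1, -3), Rational(-9, 7)), -7), -3), -1)) = Mul(0, Pow(Add(Add(Mul(-4, Rational(-9, 7)), -7), -3), -1)) = Mul(0, Pow(Add(Add(Rational(36, 7), -7), -3), -1)) = Mul(0, Pow(Add(Rational(-13, 7), -3), -1)) = Mul(0, Pow(Rational(-34, 7), -1)) = Mul(0, Rational(-7, 34)) = 0)
Pow(z, 2) = Pow(0, 2) = 0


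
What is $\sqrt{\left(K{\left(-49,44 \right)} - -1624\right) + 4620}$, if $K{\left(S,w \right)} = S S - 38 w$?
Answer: $\sqrt{6973} \approx 83.505$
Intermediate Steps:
$K{\left(S,w \right)} = S^{2} - 38 w$
$\sqrt{\left(K{\left(-49,44 \right)} - -1624\right) + 4620} = \sqrt{\left(\left(\left(-49\right)^{2} - 1672\right) - -1624\right) + 4620} = \sqrt{\left(\left(2401 - 1672\right) + 1624\right) + 4620} = \sqrt{\left(729 + 1624\right) + 4620} = \sqrt{2353 + 4620} = \sqrt{6973}$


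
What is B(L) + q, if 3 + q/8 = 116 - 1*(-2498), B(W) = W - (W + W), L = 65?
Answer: 20823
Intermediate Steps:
B(W) = -W (B(W) = W - 2*W = -W)
q = 20888 (q = -24 + 8*(116 - 1*(-2498)) = -24 + 8*(116 + 2498) = -24 + 8*2614 = -24 + 20912 = 20888)
B(L) + q = -1*65 + 20888 = -65 + 20888 = 20823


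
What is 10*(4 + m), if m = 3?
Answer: 70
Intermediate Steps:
10*(4 + m) = 10*(4 + 3) = 10*7 = 70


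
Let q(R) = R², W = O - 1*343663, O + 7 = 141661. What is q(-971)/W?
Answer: -942841/202009 ≈ -4.6673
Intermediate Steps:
O = 141654 (O = -7 + 141661 = 141654)
W = -202009 (W = 141654 - 1*343663 = 141654 - 343663 = -202009)
q(-971)/W = (-971)²/(-202009) = 942841*(-1/202009) = -942841/202009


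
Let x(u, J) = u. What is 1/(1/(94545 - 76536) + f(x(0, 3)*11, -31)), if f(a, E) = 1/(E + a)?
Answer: -558279/17978 ≈ -31.053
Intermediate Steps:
1/(1/(94545 - 76536) + f(x(0, 3)*11, -31)) = 1/(1/(94545 - 76536) + 1/(-31 + 0*11)) = 1/(1/18009 + 1/(-31 + 0)) = 1/(1/18009 + 1/(-31)) = 1/(1/18009 - 1/31) = 1/(-17978/558279) = -558279/17978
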